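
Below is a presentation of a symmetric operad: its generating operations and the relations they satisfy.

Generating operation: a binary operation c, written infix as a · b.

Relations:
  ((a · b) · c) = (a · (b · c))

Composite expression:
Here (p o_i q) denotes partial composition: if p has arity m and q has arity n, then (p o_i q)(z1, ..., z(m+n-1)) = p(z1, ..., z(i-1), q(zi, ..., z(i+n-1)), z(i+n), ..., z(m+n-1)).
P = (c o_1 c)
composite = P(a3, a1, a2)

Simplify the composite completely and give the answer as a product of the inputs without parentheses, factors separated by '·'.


a3 · a1 · a2

All parenthesizations of c agree; list the a-inputs left to right.
(a3 · a1) reduces to a3 · a1
((a3 · a1) · a2) reduces to a3 · a1 · a2


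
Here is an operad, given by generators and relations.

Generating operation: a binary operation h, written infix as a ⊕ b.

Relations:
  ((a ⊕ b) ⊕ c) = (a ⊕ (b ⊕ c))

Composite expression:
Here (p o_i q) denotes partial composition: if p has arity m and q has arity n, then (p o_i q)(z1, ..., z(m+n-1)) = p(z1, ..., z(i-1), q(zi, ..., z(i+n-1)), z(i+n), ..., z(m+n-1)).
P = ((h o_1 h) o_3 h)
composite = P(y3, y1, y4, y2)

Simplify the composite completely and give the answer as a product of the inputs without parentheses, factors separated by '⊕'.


All parenthesizations of h agree; list the y-inputs left to right.
(y3 ⊕ y1) flattens to y3 ⊕ y1
(y4 ⊕ y2) flattens to y4 ⊕ y2
((y3 ⊕ y1) ⊕ (y4 ⊕ y2)) flattens to y3 ⊕ y1 ⊕ y4 ⊕ y2

y3 ⊕ y1 ⊕ y4 ⊕ y2


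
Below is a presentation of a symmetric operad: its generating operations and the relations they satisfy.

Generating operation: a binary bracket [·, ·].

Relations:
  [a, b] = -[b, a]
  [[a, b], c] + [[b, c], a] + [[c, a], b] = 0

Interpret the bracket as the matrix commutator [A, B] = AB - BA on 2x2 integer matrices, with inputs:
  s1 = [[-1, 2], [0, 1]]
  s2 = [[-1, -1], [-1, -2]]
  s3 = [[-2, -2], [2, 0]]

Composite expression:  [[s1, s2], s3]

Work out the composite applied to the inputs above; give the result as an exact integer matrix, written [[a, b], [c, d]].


[[-4, 8], [12, 4]]

[s1, s2] = [[-2, 0], [-2, 2]]
[[s1, s2], s3] = [[-4, 8], [12, 4]]


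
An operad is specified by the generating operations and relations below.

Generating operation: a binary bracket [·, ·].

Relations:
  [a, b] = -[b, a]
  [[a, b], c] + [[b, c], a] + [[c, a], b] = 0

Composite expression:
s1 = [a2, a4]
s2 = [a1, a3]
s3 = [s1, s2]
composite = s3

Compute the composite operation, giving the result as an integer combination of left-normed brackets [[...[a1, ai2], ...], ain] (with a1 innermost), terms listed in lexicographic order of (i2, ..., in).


Antisymmetry and Jacobi reduce to a1-anchored left-normed brackets.
Composite bracket: [[a2, a4], [a1, a3]]
Full expansion: 8 signed words from ab - ba (2^3 = 8).
Coefficients come from the a1-initial words:
  word a1a3a2a4 has sign -1, contributing -[[[a1, a3], a2], a4]
  word a1a3a4a2 has sign +1, contributing +[[[a1, a3], a4], a2]

-[[[a1, a3], a2], a4] + [[[a1, a3], a4], a2]


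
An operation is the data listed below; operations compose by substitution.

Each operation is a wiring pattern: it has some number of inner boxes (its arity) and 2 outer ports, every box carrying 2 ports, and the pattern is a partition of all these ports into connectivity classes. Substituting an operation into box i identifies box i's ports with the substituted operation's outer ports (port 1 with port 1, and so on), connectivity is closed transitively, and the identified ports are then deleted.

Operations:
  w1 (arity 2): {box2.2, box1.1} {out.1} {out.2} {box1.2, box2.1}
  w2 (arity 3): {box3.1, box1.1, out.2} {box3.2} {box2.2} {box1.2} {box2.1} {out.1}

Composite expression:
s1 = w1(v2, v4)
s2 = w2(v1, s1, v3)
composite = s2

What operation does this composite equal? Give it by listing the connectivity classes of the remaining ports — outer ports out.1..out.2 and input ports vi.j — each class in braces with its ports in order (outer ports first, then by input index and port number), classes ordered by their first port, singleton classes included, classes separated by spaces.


{out.1} {out.2, v1.1, v3.1} {v1.2} {v2.1, v4.2} {v2.2, v4.1} {v3.2}

Connectivity passes through glued w2-boundaries; trace each wire chain.
composing w1 on (v2, v4), with out.j its own outer ports: {out.1} {out.2} {v2.1, v4.2} {v2.2, v4.1}
composing w2 on (v1, v2, v4, v3), with out.j its own outer ports: {out.1} {out.2, v1.1, v3.1} {v1.2} {v2.1, v4.2} {v2.2, v4.1} {v3.2}


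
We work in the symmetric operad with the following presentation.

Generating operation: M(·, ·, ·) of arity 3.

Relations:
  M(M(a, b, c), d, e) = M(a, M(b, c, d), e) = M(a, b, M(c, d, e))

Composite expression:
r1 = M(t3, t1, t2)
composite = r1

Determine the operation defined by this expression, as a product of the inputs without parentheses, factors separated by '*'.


t3 * t1 * t2

All parenthesizations of M agree; list the t-inputs left to right.
M(t3, t1, t2) spells out as t3 * t1 * t2


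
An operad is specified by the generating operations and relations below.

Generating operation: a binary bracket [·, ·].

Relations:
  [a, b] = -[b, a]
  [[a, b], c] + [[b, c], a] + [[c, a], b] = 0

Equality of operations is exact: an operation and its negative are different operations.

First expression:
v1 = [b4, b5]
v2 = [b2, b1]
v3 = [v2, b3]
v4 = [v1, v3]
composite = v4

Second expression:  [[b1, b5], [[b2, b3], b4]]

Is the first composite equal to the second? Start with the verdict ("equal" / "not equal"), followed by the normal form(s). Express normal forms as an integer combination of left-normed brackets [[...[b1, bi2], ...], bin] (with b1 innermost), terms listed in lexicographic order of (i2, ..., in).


The first composite normalizes to [[[[b1, b2], b3], b4], b5] - [[[[b1, b2], b3], b5], b4]
The second composite normalizes to [[[[b1, b5], b2], b3], b4] - [[[[b1, b5], b3], b2], b4] - [[[[b1, b5], b4], b2], b3] + [[[[b1, b5], b4], b3], b2]
The normal forms differ: not equal.

not equal: they reduce to [[[[b1, b2], b3], b4], b5] - [[[[b1, b2], b3], b5], b4] and [[[[b1, b5], b2], b3], b4] - [[[[b1, b5], b3], b2], b4] - [[[[b1, b5], b4], b2], b3] + [[[[b1, b5], b4], b3], b2]


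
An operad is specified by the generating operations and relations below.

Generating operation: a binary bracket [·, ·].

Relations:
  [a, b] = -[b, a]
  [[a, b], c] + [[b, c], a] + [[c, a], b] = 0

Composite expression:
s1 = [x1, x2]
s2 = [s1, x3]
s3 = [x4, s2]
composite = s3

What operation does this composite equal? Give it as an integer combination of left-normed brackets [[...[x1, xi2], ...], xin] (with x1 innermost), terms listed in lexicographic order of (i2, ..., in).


-[[[x1, x2], x3], x4]

Expand each bracket as ab - ba; the x1-initial words give the coefficients.
Composite bracket: [x4, [[x1, x2], x3]]
Full expansion: 8 signed words from ab - ba (2^3 = 8).
Keep just the words that open with x1:
  x1x2x3x4 (sign -1) contributes -[[[x1, x2], x3], x4]


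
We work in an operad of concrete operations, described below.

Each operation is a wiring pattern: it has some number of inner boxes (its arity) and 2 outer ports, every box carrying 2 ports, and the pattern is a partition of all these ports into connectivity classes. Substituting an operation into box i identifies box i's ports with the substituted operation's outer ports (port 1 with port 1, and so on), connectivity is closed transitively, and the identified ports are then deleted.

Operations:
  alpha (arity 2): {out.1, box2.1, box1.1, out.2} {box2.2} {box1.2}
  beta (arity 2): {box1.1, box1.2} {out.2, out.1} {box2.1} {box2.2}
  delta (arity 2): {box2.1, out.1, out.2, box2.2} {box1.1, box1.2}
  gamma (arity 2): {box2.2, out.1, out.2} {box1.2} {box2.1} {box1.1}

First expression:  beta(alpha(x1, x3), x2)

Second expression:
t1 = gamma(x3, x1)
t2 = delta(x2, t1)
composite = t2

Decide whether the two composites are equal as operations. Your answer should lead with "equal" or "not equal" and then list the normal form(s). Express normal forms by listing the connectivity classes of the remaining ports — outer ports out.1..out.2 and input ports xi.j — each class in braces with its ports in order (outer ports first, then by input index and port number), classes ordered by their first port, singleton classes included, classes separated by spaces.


not equal: they reduce to {out.1, out.2} {x1.1, x3.1} {x1.2} {x2.1} {x2.2} {x3.2} and {out.1, out.2, x1.2} {x1.1} {x2.1, x2.2} {x3.1} {x3.2}

Normal form of the first expression: {out.1, out.2} {x1.1, x3.1} {x1.2} {x2.1} {x2.2} {x3.2}
Normal form of the second expression: {out.1, out.2, x1.2} {x1.1} {x2.1, x2.2} {x3.1} {x3.2}
Distinct normal forms: not equal.


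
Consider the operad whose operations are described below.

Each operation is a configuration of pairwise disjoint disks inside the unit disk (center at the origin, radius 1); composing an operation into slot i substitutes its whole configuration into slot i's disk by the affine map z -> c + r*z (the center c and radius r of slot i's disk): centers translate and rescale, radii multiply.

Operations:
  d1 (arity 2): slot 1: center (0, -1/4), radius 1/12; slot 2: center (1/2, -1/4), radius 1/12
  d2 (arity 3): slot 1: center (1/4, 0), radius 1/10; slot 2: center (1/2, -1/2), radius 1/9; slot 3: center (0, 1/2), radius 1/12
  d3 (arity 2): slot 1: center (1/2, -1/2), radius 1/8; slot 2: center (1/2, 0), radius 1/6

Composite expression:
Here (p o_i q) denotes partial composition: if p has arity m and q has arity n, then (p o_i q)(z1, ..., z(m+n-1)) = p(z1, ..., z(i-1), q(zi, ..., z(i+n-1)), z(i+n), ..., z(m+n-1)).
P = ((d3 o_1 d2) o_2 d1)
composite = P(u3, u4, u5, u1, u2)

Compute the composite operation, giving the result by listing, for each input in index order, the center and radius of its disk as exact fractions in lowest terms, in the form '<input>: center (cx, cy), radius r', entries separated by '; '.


Each u-disk chains the slot maps above it in d3; radii multiply.
u3 passes through 2 substitutions, ending at center (17/32, -1/2), radius 1/80
u4 passes through 3 substitutions, ending at center (9/16, -163/288), radius 1/864
u5 passes through 3 substitutions, ending at center (41/72, -163/288), radius 1/864
u1 passes through 2 substitutions, ending at center (1/2, -7/16), radius 1/96
u2 passes through 1 substitution, ending at center (1/2, 0), radius 1/6

u1: center (1/2, -7/16), radius 1/96; u2: center (1/2, 0), radius 1/6; u3: center (17/32, -1/2), radius 1/80; u4: center (9/16, -163/288), radius 1/864; u5: center (41/72, -163/288), radius 1/864


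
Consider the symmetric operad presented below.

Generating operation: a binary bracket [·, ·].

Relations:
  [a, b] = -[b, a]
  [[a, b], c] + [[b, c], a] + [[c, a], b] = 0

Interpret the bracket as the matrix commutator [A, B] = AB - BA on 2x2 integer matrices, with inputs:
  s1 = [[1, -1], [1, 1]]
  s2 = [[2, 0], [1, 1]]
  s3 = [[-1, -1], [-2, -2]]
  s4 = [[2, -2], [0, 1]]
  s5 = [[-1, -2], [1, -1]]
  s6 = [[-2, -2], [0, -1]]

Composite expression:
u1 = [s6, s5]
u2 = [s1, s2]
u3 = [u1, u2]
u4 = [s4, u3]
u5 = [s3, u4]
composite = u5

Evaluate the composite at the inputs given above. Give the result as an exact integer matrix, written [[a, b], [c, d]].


[[10, -4], [18, -10]]

[s6, s5] = [[-2, 2], [1, 2]]
[s1, s2] = [[-1, 1], [1, 1]]
[[s6, s5], [s1, s2]] = [[1, 0], [2, -1]]
[s4, [[s6, s5], [s1, s2]]] = [[-4, 4], [-2, 4]]
[s3, [s4, [[s6, s5], [s1, s2]]]] = [[10, -4], [18, -10]]


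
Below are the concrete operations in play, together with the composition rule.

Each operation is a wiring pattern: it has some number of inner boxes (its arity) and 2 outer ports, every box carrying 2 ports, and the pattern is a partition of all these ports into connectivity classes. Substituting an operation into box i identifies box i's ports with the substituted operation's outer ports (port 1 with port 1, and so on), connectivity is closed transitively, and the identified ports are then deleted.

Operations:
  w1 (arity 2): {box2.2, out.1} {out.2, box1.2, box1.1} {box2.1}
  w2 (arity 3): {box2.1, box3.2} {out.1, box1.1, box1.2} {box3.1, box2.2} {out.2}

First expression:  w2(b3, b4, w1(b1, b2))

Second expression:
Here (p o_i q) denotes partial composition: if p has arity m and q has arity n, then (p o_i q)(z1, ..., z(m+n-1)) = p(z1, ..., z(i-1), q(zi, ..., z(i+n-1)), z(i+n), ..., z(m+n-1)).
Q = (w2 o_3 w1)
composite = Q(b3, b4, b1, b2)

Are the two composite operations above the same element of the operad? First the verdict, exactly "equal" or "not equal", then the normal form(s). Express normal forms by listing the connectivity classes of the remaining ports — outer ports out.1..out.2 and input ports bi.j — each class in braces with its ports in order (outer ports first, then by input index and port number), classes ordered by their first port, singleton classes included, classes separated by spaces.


equal: each reduces to {out.1, b3.1, b3.2} {out.2} {b1.1, b1.2, b4.1} {b2.1} {b2.2, b4.2}

The first expression, normalized: {out.1, b3.1, b3.2} {out.2} {b1.1, b1.2, b4.1} {b2.1} {b2.2, b4.2}
The second expression, normalized: {out.1, b3.1, b3.2} {out.2} {b1.1, b1.2, b4.1} {b2.1} {b2.2, b4.2}
Identical normal forms: equal.


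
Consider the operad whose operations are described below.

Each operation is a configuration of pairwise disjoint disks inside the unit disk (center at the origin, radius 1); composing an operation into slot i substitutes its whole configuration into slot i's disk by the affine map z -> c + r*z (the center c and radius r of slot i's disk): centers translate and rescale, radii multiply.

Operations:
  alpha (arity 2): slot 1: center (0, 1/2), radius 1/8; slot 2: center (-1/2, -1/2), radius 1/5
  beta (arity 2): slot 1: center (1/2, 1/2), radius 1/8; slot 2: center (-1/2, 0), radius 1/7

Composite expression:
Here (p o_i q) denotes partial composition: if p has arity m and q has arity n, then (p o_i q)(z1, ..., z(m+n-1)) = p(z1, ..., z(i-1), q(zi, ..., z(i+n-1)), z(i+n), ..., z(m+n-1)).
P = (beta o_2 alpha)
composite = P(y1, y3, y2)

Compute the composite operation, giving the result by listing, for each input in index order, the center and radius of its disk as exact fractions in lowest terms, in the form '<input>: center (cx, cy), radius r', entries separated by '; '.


Only the slot chain above each y matters under beta; compose those maps.
input y1: composing its 1 substitution step yields center (1/2, 1/2), radius 1/8
input y3: composing its 2 substitution steps yields center (-1/2, 1/14), radius 1/56
input y2: composing its 2 substitution steps yields center (-4/7, -1/14), radius 1/35

y1: center (1/2, 1/2), radius 1/8; y2: center (-4/7, -1/14), radius 1/35; y3: center (-1/2, 1/14), radius 1/56


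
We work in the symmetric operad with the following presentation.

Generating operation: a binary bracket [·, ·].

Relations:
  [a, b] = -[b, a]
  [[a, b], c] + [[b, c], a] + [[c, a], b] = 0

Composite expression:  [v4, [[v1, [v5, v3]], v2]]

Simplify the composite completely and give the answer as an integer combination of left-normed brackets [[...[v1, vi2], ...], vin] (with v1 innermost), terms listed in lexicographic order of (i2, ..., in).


[[[[v1, v3], v5], v2], v4] - [[[[v1, v5], v3], v2], v4]

Skip Jacobi rewriting: expand, keep v1-initial words, read off terms.
Composite bracket: [v4, [[v1, [v5, v3]], v2]]
Full expansion: 16 signed words from ab - ba (2^4 = 16).
Words beginning with v1 determine it all:
  from v1v3v5v2v4, sign +1: term +[[[[v1, v3], v5], v2], v4]
  from v1v5v3v2v4, sign -1: term -[[[[v1, v5], v3], v2], v4]


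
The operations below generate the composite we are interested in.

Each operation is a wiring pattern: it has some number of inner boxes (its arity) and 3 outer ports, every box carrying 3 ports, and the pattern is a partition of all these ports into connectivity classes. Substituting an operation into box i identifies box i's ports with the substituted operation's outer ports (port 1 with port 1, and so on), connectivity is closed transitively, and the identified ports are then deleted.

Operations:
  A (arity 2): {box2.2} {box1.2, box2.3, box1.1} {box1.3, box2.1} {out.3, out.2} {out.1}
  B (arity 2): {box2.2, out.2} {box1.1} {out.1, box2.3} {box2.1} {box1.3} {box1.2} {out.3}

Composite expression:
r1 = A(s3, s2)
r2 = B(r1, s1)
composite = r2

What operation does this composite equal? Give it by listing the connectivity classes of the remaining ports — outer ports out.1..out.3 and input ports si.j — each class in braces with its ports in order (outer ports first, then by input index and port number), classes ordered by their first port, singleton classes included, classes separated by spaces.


Reachability decides: close wires over B-identified ports.
through A, on inputs (s3, s2): {out.1} {out.2, out.3} {s2.1, s3.3} {s2.2} {s2.3, s3.1, s3.2} (out.j = stage outer ports)
through B, on inputs (s3, s2, s1): {out.1, s1.3} {out.2, s1.2} {out.3} {s1.1} {s2.1, s3.3} {s2.2} {s2.3, s3.1, s3.2} (out.j = stage outer ports)

{out.1, s1.3} {out.2, s1.2} {out.3} {s1.1} {s2.1, s3.3} {s2.2} {s2.3, s3.1, s3.2}


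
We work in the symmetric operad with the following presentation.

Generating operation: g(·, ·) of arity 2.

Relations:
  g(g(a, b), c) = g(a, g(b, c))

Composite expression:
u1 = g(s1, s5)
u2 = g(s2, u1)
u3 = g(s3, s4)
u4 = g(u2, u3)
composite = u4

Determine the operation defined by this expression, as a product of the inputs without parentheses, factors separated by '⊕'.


s2 ⊕ s1 ⊕ s5 ⊕ s3 ⊕ s4

Associativity of g dissolves the nesting; only the s-input order survives.
g(s1, s5) linearizes to s1 ⊕ s5
g(s2, g(s1, s5)) linearizes to s2 ⊕ s1 ⊕ s5
g(s3, s4) linearizes to s3 ⊕ s4
g(g(s2, g(s1, s5)), g(s3, s4)) linearizes to s2 ⊕ s1 ⊕ s5 ⊕ s3 ⊕ s4


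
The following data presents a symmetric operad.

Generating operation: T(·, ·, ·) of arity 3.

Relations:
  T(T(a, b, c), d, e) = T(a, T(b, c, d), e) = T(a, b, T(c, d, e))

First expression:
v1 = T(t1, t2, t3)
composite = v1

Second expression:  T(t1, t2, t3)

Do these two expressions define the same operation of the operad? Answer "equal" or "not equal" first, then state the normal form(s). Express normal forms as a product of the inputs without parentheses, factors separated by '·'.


Normal form of the first expression: t1 · t2 · t3
Normal form of the second expression: t1 · t2 · t3
The forms coincide; equal.

equal — both sides give t1 · t2 · t3


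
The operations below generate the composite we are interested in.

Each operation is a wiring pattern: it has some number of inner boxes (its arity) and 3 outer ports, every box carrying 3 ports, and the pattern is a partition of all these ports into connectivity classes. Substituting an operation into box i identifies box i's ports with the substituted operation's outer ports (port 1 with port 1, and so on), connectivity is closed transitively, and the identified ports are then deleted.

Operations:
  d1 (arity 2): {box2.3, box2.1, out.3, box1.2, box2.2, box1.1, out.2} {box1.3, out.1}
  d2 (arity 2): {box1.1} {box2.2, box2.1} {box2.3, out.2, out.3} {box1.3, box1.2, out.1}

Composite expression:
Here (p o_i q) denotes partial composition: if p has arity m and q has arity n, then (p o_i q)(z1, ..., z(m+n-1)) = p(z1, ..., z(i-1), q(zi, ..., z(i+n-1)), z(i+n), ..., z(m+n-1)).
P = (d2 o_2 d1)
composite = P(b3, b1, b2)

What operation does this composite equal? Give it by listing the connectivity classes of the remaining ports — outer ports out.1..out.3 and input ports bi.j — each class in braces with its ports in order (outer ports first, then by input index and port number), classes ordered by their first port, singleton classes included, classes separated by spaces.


Connectivity passes through glued d2-boundaries; trace each wire chain.
through d1, on inputs (b1, b2): {out.1, b1.3} {out.2, out.3, b1.1, b1.2, b2.1, b2.2, b2.3} (out.j = stage outer ports)
through d2, on inputs (b3, b1, b2): {out.1, b3.2, b3.3} {out.2, out.3, b1.1, b1.2, b1.3, b2.1, b2.2, b2.3} {b3.1} (out.j = stage outer ports)

{out.1, b3.2, b3.3} {out.2, out.3, b1.1, b1.2, b1.3, b2.1, b2.2, b2.3} {b3.1}


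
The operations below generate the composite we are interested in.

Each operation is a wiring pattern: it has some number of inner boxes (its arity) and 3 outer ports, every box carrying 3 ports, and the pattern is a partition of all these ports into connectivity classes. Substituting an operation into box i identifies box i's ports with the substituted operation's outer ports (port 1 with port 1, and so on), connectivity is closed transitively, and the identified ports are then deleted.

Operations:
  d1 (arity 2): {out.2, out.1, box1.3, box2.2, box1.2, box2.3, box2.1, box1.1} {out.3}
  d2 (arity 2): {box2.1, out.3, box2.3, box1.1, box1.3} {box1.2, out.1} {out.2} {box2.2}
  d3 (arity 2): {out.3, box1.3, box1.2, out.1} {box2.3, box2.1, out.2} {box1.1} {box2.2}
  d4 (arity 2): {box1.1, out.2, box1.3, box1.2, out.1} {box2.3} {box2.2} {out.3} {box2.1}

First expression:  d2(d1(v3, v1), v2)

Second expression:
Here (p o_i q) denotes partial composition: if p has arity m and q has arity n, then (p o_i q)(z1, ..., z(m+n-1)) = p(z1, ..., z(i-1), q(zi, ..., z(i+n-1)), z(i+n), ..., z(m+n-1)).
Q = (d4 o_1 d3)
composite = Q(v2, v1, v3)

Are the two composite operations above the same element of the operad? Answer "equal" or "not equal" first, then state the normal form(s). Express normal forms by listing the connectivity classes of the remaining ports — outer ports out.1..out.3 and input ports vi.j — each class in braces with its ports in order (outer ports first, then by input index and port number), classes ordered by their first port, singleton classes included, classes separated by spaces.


The first expression, normalized: {out.1, out.3, v1.1, v1.2, v1.3, v2.1, v2.3, v3.1, v3.2, v3.3} {out.2} {v2.2}
The second expression, normalized: {out.1, out.2, v1.1, v1.3, v2.2, v2.3} {out.3} {v1.2} {v2.1} {v3.1} {v3.2} {v3.3}
They disagree, so not equal.

not equal; first: {out.1, out.3, v1.1, v1.2, v1.3, v2.1, v2.3, v3.1, v3.2, v3.3} {out.2} {v2.2}; second: {out.1, out.2, v1.1, v1.3, v2.2, v2.3} {out.3} {v1.2} {v2.1} {v3.1} {v3.2} {v3.3}


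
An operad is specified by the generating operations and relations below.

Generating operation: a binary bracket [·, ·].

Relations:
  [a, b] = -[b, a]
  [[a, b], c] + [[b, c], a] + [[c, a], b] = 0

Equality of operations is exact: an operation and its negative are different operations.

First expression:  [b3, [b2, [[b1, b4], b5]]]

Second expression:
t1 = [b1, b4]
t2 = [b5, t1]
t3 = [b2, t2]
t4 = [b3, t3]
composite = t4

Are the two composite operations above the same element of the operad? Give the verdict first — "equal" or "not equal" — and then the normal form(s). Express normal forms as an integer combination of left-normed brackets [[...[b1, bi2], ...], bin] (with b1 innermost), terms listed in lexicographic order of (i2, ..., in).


not equal: they reduce to [[[[b1, b4], b5], b2], b3] and -[[[[b1, b4], b5], b2], b3]

The first expression reduces to [[[[b1, b4], b5], b2], b3]
The second expression reduces to -[[[[b1, b4], b5], b2], b3]
They disagree, so not equal.


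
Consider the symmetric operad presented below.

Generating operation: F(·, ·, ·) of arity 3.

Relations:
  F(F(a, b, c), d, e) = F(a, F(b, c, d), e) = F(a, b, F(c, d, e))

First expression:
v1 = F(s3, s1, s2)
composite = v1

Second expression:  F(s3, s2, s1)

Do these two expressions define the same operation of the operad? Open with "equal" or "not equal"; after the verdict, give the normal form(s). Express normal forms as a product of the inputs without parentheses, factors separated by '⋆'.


not equal — first s3 ⋆ s1 ⋆ s2, second s3 ⋆ s2 ⋆ s1

In normal form, the first expression is s3 ⋆ s1 ⋆ s2
In normal form, the second expression is s3 ⋆ s2 ⋆ s1
The forms do not match — not equal.


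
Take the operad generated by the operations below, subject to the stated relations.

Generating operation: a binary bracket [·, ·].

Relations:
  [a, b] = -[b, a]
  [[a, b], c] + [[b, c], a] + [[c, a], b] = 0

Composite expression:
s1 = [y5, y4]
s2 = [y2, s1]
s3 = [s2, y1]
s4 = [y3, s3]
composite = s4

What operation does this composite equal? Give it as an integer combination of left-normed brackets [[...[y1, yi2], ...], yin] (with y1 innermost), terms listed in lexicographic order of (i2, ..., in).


-[[[[y1, y2], y4], y5], y3] + [[[[y1, y2], y5], y4], y3] + [[[[y1, y4], y5], y2], y3] - [[[[y1, y5], y4], y2], y3]

Expand each bracket as ab - ba; the y1-initial words give the coefficients.
Composite bracket: [y3, [[y2, [y5, y4]], y1]]
Full expansion: 16 signed words from ab - ba (2^4 = 16).
Words beginning with y1 determine it all:
  y1y2y4y5y3 (sign -1) contributes -[[[[y1, y2], y4], y5], y3]
  y1y2y5y4y3 (sign +1) contributes +[[[[y1, y2], y5], y4], y3]
  y1y4y5y2y3 (sign +1) contributes +[[[[y1, y4], y5], y2], y3]
  y1y5y4y2y3 (sign -1) contributes -[[[[y1, y5], y4], y2], y3]


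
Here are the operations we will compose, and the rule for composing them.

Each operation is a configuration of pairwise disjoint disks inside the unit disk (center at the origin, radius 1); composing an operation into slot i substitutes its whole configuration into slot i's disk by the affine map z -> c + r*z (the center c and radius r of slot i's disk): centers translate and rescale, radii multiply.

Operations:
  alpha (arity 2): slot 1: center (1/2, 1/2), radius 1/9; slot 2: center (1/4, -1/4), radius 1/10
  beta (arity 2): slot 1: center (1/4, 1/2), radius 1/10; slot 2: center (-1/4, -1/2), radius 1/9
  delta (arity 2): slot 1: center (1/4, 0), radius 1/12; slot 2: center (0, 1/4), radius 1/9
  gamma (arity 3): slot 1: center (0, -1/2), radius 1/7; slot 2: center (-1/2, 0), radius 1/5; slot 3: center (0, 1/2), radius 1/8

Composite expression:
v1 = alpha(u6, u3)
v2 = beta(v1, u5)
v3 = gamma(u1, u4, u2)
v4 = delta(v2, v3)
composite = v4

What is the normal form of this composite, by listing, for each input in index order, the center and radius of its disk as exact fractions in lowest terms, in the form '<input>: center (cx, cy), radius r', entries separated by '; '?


u1: center (0, 7/36), radius 1/63; u2: center (0, 11/36), radius 1/72; u3: center (131/480, 19/480), radius 1/1200; u4: center (-1/18, 1/4), radius 1/45; u5: center (11/48, -1/24), radius 1/108; u6: center (11/40, 11/240), radius 1/1080

Affine substitution under delta: radii multiply and u-centers shift.
tracing u6 down its 3-map path: center (11/40, 11/240), radius 1/1080
tracing u3 down its 3-map path: center (131/480, 19/480), radius 1/1200
tracing u5 down its 2-map path: center (11/48, -1/24), radius 1/108
tracing u1 down its 2-map path: center (0, 7/36), radius 1/63
tracing u4 down its 2-map path: center (-1/18, 1/4), radius 1/45
tracing u2 down its 2-map path: center (0, 11/36), radius 1/72


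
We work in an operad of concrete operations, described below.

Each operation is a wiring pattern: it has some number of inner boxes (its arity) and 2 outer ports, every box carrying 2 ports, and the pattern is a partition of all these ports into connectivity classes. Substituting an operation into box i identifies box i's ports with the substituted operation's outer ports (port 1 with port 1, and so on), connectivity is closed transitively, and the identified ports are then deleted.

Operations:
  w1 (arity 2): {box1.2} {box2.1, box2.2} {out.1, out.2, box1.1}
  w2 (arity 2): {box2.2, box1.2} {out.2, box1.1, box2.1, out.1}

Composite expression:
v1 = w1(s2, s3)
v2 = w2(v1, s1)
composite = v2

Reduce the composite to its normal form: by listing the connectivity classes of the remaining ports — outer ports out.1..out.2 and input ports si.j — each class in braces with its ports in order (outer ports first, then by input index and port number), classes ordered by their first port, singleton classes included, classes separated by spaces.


Two ports join when wires chain via w2-identified ports.
after w1, the pattern on (s2, s3) reads {out.1, out.2, s2.1} {s2.2} {s3.1, s3.2} (out.j = its outer ports)
after w2, the pattern on (s2, s3, s1) reads {out.1, out.2, s1.1, s1.2, s2.1} {s2.2} {s3.1, s3.2} (out.j = its outer ports)

{out.1, out.2, s1.1, s1.2, s2.1} {s2.2} {s3.1, s3.2}


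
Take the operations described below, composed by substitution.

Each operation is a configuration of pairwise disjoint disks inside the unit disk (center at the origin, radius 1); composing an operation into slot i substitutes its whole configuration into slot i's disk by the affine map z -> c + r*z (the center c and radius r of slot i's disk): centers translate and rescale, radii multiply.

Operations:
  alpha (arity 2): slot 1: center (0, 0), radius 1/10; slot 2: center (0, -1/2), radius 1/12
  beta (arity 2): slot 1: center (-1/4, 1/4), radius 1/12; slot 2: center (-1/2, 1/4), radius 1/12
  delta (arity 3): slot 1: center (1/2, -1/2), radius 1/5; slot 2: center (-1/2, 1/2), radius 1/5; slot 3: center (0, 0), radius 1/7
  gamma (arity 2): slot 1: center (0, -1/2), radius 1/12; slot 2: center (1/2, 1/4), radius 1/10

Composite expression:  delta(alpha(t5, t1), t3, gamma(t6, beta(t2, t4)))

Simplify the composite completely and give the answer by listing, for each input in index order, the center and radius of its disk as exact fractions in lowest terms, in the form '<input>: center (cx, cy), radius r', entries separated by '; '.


t1: center (1/2, -3/5), radius 1/60; t2: center (19/280, 11/280), radius 1/840; t3: center (-1/2, 1/2), radius 1/5; t4: center (9/140, 11/280), radius 1/840; t5: center (1/2, -1/2), radius 1/50; t6: center (0, -1/14), radius 1/84

Follow each t-input down from delta: c' goes to c + r*c', radius to r*r'.
for t5, the 2-step affine chain lands on center (1/2, -1/2), radius 1/50
for t1, the 2-step affine chain lands on center (1/2, -3/5), radius 1/60
for t3, the 1-step affine chain lands on center (-1/2, 1/2), radius 1/5
for t6, the 2-step affine chain lands on center (0, -1/14), radius 1/84
for t2, the 3-step affine chain lands on center (19/280, 11/280), radius 1/840
for t4, the 3-step affine chain lands on center (9/140, 11/280), radius 1/840


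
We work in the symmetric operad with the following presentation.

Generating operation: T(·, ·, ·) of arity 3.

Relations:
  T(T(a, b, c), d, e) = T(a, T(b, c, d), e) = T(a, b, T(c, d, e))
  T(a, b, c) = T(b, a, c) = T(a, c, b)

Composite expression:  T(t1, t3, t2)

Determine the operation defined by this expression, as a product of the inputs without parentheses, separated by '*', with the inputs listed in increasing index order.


t1 * t2 * t3

With T associative and commutative, the t-input set is all that matters.
T(t1, t3, t2) unparenthesizes to t1 * t3 * t2
sorting the factors by input index: t1 * t2 * t3


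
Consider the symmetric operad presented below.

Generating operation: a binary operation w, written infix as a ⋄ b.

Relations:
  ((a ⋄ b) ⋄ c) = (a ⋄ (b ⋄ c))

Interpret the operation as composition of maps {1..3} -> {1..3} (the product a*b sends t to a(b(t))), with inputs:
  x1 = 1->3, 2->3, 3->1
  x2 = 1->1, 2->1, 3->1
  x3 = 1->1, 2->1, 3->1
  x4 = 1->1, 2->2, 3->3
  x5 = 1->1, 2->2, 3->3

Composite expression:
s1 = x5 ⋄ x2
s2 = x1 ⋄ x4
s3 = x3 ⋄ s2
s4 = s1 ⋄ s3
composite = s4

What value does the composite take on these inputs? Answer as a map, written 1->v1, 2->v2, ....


(x5 ⋄ x2) = 1->1, 2->1, 3->1
(x1 ⋄ x4) = 1->3, 2->3, 3->1
(x3 ⋄ (x1 ⋄ x4)) = 1->1, 2->1, 3->1
((x5 ⋄ x2) ⋄ (x3 ⋄ (x1 ⋄ x4))) = 1->1, 2->1, 3->1

1->1, 2->1, 3->1


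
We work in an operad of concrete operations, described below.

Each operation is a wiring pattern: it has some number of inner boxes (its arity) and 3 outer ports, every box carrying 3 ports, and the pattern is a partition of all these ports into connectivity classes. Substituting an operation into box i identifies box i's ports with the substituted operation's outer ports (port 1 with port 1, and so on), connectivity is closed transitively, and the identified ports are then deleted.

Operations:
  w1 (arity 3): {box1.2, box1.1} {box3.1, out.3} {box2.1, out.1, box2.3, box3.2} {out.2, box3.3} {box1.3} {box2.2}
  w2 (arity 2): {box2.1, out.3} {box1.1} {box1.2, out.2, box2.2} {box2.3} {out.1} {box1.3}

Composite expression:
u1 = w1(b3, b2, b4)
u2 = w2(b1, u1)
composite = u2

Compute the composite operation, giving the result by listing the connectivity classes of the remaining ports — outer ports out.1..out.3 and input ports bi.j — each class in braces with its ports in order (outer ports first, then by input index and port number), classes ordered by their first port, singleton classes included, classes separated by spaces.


{out.1} {out.2, b1.2, b4.3} {out.3, b2.1, b2.3, b4.2} {b1.1} {b1.3} {b2.2} {b3.1, b3.2} {b3.3} {b4.1}

Treat the ports identified at w2 as solder joints: merge, then drop.
w1 over (b3, b2, b4) gives {out.1, b2.1, b2.3, b4.2} {out.2, b4.3} {out.3, b4.1} {b2.2} {b3.1, b3.2} {b3.3}, out.j being that stage's outer ports
w2 over (b1, b3, b2, b4) gives {out.1} {out.2, b1.2, b4.3} {out.3, b2.1, b2.3, b4.2} {b1.1} {b1.3} {b2.2} {b3.1, b3.2} {b3.3} {b4.1}, out.j being that stage's outer ports


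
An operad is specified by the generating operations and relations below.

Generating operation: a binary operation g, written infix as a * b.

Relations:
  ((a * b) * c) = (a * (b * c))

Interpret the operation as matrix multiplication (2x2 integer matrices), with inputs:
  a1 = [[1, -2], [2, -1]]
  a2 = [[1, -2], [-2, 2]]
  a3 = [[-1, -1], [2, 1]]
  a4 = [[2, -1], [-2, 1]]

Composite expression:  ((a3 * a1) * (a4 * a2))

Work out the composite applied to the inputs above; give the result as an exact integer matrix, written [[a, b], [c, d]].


[[-24, 36], [36, -54]]

(a3 * a1) = [[-3, 3], [4, -5]]
(a4 * a2) = [[4, -6], [-4, 6]]
((a3 * a1) * (a4 * a2)) = [[-24, 36], [36, -54]]


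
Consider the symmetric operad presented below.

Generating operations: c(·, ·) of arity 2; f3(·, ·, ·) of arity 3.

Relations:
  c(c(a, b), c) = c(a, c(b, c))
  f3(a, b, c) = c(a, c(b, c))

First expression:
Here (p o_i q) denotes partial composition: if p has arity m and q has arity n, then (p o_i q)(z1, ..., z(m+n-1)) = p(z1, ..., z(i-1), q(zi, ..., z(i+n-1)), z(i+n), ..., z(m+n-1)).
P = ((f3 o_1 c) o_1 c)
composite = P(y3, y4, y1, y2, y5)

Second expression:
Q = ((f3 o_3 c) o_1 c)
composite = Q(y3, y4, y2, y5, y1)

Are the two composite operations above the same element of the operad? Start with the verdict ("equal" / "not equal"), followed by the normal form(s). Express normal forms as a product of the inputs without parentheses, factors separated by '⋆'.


Reducing the first expression gives y3 ⋆ y4 ⋆ y1 ⋆ y2 ⋆ y5
Reducing the second expression gives y3 ⋆ y4 ⋆ y2 ⋆ y5 ⋆ y1
The normal forms differ: not equal.

not equal; the first gives y3 ⋆ y4 ⋆ y1 ⋆ y2 ⋆ y5 and the second y3 ⋆ y4 ⋆ y2 ⋆ y5 ⋆ y1


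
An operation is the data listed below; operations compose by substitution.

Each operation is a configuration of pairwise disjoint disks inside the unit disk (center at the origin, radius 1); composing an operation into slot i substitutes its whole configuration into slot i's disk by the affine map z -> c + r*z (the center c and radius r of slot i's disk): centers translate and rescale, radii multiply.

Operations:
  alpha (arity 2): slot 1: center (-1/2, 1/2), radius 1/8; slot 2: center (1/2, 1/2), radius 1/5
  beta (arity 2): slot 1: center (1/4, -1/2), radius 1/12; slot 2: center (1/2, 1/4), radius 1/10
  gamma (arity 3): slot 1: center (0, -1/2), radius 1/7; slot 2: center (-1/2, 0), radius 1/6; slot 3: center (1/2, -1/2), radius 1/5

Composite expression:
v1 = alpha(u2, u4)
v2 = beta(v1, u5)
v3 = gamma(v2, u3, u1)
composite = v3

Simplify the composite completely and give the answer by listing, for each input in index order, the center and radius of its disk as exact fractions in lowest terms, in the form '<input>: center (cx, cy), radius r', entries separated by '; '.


Below gamma, radii multiply path by path; the u-disk centers shift.
for u2, the 3-step affine chain lands on center (5/168, -95/168), radius 1/672
for u4, the 3-step affine chain lands on center (1/24, -95/168), radius 1/420
for u5, the 2-step affine chain lands on center (1/14, -13/28), radius 1/70
for u3, the 1-step affine chain lands on center (-1/2, 0), radius 1/6
for u1, the 1-step affine chain lands on center (1/2, -1/2), radius 1/5

u1: center (1/2, -1/2), radius 1/5; u2: center (5/168, -95/168), radius 1/672; u3: center (-1/2, 0), radius 1/6; u4: center (1/24, -95/168), radius 1/420; u5: center (1/14, -13/28), radius 1/70


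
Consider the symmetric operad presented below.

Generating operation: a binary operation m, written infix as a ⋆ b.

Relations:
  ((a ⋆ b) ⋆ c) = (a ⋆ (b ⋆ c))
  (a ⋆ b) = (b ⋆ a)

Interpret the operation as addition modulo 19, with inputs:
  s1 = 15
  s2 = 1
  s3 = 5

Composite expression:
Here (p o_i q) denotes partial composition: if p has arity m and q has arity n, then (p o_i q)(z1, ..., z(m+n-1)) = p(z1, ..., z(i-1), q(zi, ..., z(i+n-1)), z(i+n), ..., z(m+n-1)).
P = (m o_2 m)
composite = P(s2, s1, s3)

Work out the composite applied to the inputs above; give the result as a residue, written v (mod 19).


2 (mod 19)

(s1 ⋆ s3) = 1
(s2 ⋆ (s1 ⋆ s3)) = 2


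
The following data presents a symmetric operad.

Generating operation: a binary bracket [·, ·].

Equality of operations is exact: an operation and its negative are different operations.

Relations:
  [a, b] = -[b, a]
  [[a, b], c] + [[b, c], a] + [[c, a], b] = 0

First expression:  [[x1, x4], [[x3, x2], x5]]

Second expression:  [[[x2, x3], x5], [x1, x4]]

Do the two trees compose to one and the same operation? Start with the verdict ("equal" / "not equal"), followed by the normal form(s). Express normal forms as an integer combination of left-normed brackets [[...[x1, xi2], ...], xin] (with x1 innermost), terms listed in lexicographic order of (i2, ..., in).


The first composite normalizes to -[[[[x1, x4], x2], x3], x5] + [[[[x1, x4], x3], x2], x5] + [[[[x1, x4], x5], x2], x3] - [[[[x1, x4], x5], x3], x2]
The second composite normalizes to -[[[[x1, x4], x2], x3], x5] + [[[[x1, x4], x3], x2], x5] + [[[[x1, x4], x5], x2], x3] - [[[[x1, x4], x5], x3], x2]
The normal forms match — equal.

equal: each reduces to -[[[[x1, x4], x2], x3], x5] + [[[[x1, x4], x3], x2], x5] + [[[[x1, x4], x5], x2], x3] - [[[[x1, x4], x5], x3], x2]


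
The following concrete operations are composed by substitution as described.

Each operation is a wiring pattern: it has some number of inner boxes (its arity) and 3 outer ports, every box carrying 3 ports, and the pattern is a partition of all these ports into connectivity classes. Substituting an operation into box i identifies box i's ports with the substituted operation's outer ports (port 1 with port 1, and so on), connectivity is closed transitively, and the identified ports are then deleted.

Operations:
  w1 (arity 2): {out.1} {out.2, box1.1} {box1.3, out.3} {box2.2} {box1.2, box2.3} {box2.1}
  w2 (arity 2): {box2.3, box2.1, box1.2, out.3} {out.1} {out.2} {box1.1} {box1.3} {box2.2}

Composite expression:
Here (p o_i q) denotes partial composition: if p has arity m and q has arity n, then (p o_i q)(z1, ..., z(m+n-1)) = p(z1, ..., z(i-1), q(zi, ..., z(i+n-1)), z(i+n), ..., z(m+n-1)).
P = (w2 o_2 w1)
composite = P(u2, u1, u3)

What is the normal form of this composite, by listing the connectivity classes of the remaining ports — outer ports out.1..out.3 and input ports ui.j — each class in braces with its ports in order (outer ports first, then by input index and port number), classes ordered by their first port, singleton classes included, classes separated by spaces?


{out.1} {out.2} {out.3, u1.3, u2.2} {u1.1} {u1.2, u3.3} {u2.1} {u2.3} {u3.1} {u3.2}

Two ports join when wires chain via w2-identified ports.
after w1, the pattern on (u1, u3) reads {out.1} {out.2, u1.1} {out.3, u1.3} {u1.2, u3.3} {u3.1} {u3.2} (out.j = its outer ports)
after w2, the pattern on (u2, u1, u3) reads {out.1} {out.2} {out.3, u1.3, u2.2} {u1.1} {u1.2, u3.3} {u2.1} {u2.3} {u3.1} {u3.2} (out.j = its outer ports)
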